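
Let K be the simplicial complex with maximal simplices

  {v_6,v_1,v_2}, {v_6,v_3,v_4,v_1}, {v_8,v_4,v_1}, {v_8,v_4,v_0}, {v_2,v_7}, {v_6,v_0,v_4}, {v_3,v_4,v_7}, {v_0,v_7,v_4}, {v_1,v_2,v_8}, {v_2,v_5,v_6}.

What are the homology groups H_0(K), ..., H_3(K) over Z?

We work with the vertex ordering v_0 < v_1 < v_2 < v_3 < v_4 < v_5 < v_6 < v_7 < v_8. The simplices of K, each written with vertices in increasing order, are:

  0-simplices (9): [v_0], [v_1], [v_2], [v_3], [v_4], [v_5], [v_6], [v_7], [v_8]
  1-simplices (20): (20 of them)
  2-simplices (12): (12 of them)
  3-simplices (1): [v_1,v_3,v_4,v_6]

Hence C_0 ≅ Z^9, C_1 ≅ Z^20, C_2 ≅ Z^12, C_3 ≅ Z^1.

Boundary ∂_1: C_1 → C_0 sends each edge [p,q] (with p < q) to q − p. For instance
  ∂[v_0,v_4] = [v_4] − [v_0].
This gives a 9×20 integer matrix of rank 8; reducing to Smith normal form yields diagonal entries (1,1,1,1,1,1,1,1).

∂_2: C_2 → C_1 acts by ∂[p,q,r] = [q,r] − [p,r] + [p,q]. For instance
  ∂[v_1,v_2,v_8] = [v_2,v_8] − [v_1,v_8] + [v_1,v_2],
  ∂[v_1,v_4,v_6] = [v_4,v_6] − [v_1,v_6] + [v_1,v_4].
This gives a 20×12 integer matrix of rank 11; reducing to Smith normal form yields diagonal entries (1,1,1,1,1,1,1,1,1,1,1).

The boundary map ∂_3: C_3 → C_2 sends each 3-simplex σ to the alternating sum Σ_i (−1)^i (σ with its i-th vertex removed). For instance
  ∂[v_1,v_3,v_4,v_6] = [v_3,v_4,v_6] − [v_1,v_4,v_6] + [v_1,v_3,v_6] − [v_1,v_3,v_4].
The resulting 12×1 matrix has rank 1, and its Smith normal form has invariant factors (1).

Now H_k = ker ∂_k / im ∂_{k+1}, so:

  H_0: rank C_0 − rank ∂_1 = 9 − 8 = 1, and the invariant factors of ∂_1 are all 1, so H_0 = Z.
  H_1: rank ker ∂_1 − rank ∂_2 = (20 − 8) − 11 = 1, and the invariant factors of ∂_2 are all 1, so H_1 = Z.
  H_2: rank ker ∂_2 − rank ∂_3 = (12 − 11) − 1 = 0, and the invariant factors of ∂_3 are all 1, so H_2 = 0.
  H_3: rank ker ∂_3 − rank ∂_4 = (1 − 1) − 0 = 0, and there is no ∂_4, so H_3 = 0.

H_0 = Z,  H_1 = Z,  H_2 = 0,  H_3 = 0.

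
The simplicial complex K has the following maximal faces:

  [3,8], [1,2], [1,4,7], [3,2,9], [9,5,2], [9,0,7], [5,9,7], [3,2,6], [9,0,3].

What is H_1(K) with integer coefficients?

Order the vertices as 0 < 1 < 2 < 3 < 4 < 5 < 6 < 7 < 8 < 9. Listing each simplex with vertices in this order, K has dimension 2 with simplices:

  0-simplices (10): [0], [1], [2], [3], [4], [5], [6], [7], [8], [9]
  1-simplices (17): [0,3], [0,7], [0,9], [1,2], [1,4], [1,7], [2,3], [2,5], [2,6], [2,9], [3,6], [3,8], [3,9], [4,7], [5,7], [5,9], [7,9]
  2-simplices (7): [0,3,9], [0,7,9], [1,4,7], [2,3,6], [2,3,9], [2,5,9], [5,7,9]

Hence C_0 ≅ Z^10, C_1 ≅ Z^17, C_2 ≅ Z^7.

∂_1: C_1 → C_0 maps an edge to its endpoints' difference, ∂[p,q] = q − p. For instance
  ∂[4,7] = [7] − [4].
The 10×17 boundary matrix has rank 9 and Smith normal form diag(1,1,1,1,1,1,1,1,1).

Boundary ∂_2: C_2 → C_1 maps a triangle to the signed sum of its edges. For instance
  ∂[2,5,9] = [5,9] − [2,9] + [2,5],
  ∂[1,4,7] = [4,7] − [1,7] + [1,4].
The resulting 17×7 matrix has rank 7, and its Smith normal form has invariant factors (1,1,1,1,1,1,1).

From H_k ≅ ker(∂_k) / im(∂_{k+1}) we obtain:

  H_1: rank ker ∂_1 − rank ∂_2 = (17 − 9) − 7 = 1, and the invariant factors of ∂_2 are all 1, so H_1 ≅ Z.

H_1 = Z.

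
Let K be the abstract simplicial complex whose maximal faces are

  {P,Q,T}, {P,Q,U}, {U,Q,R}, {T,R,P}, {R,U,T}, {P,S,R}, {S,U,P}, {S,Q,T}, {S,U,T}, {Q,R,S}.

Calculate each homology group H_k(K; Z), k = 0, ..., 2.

We work with the vertex ordering P < Q < R < S < T < U. The simplices of K, each written with vertices in increasing order, are:

  0-simplices (6): P, Q, R, S, T, U
  1-simplices (15): PQ, PR, PS, PT, PU, QR, QS, QT, QU, RS, RT, RU, ST, SU, TU
  2-simplices (10): PQT, PQU, PRS, PRT, PSU, QRS, QRU, QST, RTU, STU

Hence C_0 ≅ Z^6, C_1 ≅ Z^15, C_2 ≅ Z^10.

Boundary ∂_1: C_1 → C_0 maps an edge to its endpoints' difference, ∂[p,q] = q − p. For instance
  ∂TU = U − T.
The resulting 6×15 matrix has rank 5, and its Smith normal form has invariant factors (1,1,1,1,1).

The boundary map ∂_2: C_2 → C_1 maps a triangle to the signed sum of its edges. For instance
  ∂PQT = QT − PT + PQ,
  ∂PSU = SU − PU + PS.
The 15×10 boundary matrix has rank 10 and Smith normal form diag(1,1,1,1,1,1,1,1,1,2).

From H_k ≅ ker(∂_k) / im(∂_{k+1}) we obtain:

  H_0: rank C_0 − rank ∂_1 = 6 − 5 = 1, and the invariant factors of ∂_1 are all 1, so H_0 ≅ Z.
  H_1: rank ker ∂_1 − rank ∂_2 = (15 − 5) − 10 = 0, and ∂_2 has invariant factor 2 > 1, so H_1 ≅ Z/2.
  H_2: rank ker ∂_2 − rank ∂_3 = (10 − 10) − 0 = 0, and there is no ∂_3, so H_2 ≅ 0.

H_0 ≅ Z,  H_1 ≅ Z/2,  H_2 = 0.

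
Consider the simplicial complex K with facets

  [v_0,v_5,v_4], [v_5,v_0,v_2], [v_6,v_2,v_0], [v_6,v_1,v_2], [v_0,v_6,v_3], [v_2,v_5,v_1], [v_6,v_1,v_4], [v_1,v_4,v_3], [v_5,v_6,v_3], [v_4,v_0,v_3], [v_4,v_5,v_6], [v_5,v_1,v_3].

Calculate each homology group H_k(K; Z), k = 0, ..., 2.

H_0 ≅ Z,  H_1 ≅ Z/2,  H_2 = 0.

Take the total order v_0 < v_1 < v_2 < v_3 < v_4 < v_5 < v_6 on the vertex set. Then K (dimension 2) consists of the simplices:

  0-simplices (7): [v_0], [v_1], [v_2], [v_3], [v_4], [v_5], [v_6]
  1-simplices (18): (18 of them)
  2-simplices (12): (12 of them)

Hence C_0 ≅ Z^7, C_1 ≅ Z^18, C_2 ≅ Z^12.

The boundary map ∂_1: C_1 → C_0 sends each edge [p,q] (with p < q) to q − p. For instance
  ∂[v_3,v_4] = [v_4] − [v_3].
This gives a 7×18 integer matrix of rank 6; reducing to Smith normal form yields diagonal entries (1,1,1,1,1,1).

Boundary ∂_2: C_2 → C_1 sends each 2-simplex [p,q,r] to [q,r] − [p,r] + [p,q]. For instance
  ∂[v_0,v_2,v_5] = [v_2,v_5] − [v_0,v_5] + [v_0,v_2],
  ∂[v_0,v_3,v_6] = [v_3,v_6] − [v_0,v_6] + [v_0,v_3].
The 18×12 boundary matrix has rank 12 and Smith normal form diag(1,1,1,1,1,1,1,1,1,1,1,2).

Reading off H_k = ker ∂_k / im ∂_{k+1}:

  H_0: rank C_0 − rank ∂_1 = 7 − 6 = 1, and the invariant factors of ∂_1 are all 1, so H_0 = Z.
  H_1: rank ker ∂_1 − rank ∂_2 = (18 − 6) − 12 = 0, and ∂_2 has invariant factor 2 > 1, so H_1 = Z/2.
  H_2: rank ker ∂_2 − rank ∂_3 = (12 − 12) − 0 = 0, and there is no ∂_3, so H_2 = 0.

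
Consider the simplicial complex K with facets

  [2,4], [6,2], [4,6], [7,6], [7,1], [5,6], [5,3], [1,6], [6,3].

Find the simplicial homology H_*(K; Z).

H_0 = Z,  H_1 = Z^3.

K has 7 vertices, 9 edges.
rank ∂_0 = 0, rank ∂_1 = 6 ⇒ b_0 = 7 − 0 − 6 = 1; all invariant factors of ∂_1 are 1 so no torsion. So H_0 ≅ Z.
rank ∂_1 = 6, rank ∂_2 = 0 ⇒ b_1 = 9 − 6 − 0 = 3. So H_1 ≅ Z^3.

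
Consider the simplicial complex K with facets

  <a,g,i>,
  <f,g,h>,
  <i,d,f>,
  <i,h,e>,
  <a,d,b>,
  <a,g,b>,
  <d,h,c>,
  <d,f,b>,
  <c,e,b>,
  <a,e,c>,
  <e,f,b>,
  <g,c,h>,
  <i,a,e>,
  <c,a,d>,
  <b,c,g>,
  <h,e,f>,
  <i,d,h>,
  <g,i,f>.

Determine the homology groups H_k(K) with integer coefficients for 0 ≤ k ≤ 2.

H_0 = Z,  H_1 = Z ⊕ Z_2,  H_2 = 0.

We work with the vertex ordering a < b < c < d < e < f < g < h < i. The simplices of K, each written with vertices in increasing order, are:

  0-simplices (9): a, b, c, d, e, f, g, h, i
  1-simplices (27): ab, ac, ad, ae, ag, ai, bc, bd, be, bf, bg, cd, ce, cg, ch, df, dh, di, ef, eh, ei, fg, fh, fi, gh, gi, hi
  2-simplices (18): abd, abg, acd, ace, aei, agi, bce, bcg, bdf, bef, cdh, cgh, dfi, dhi, efh, ehi, fgh, fgi

giving chain groups C_0 ≅ Z^9, C_1 ≅ Z^27, C_2 ≅ Z^18.

Boundary ∂_1: C_1 → C_0 is given by ∂[p,q] = [q] − [p]. For instance
  ∂be = e − b.
As a 9×27 matrix over Z this has rank 8, with invariant factors (1,1,1,1,1,1,1,1).

Boundary ∂_2: C_2 → C_1 maps a triangle to the signed sum of its edges. For instance
  ∂efh = fh − eh + ef,
  ∂ehi = hi − ei + eh.
This gives a 27×18 integer matrix of rank 18; reducing to Smith normal form yields diagonal entries (1,1,1,1,1,1,1,1,1,1,1,1,1,1,1,1,1,2).

Computing H_k = (kernel of ∂_k) / (image of ∂_{k+1}):

  H_0: rank C_0 − rank ∂_1 = 9 − 8 = 1, and the invariant factors of ∂_1 are all 1, so H_0 = Z.
  H_1: rank ker ∂_1 − rank ∂_2 = (27 − 8) − 18 = 1, and ∂_2 has invariant factor 2 > 1, so H_1 = Z ⊕ Z_2.
  H_2: rank ker ∂_2 − rank ∂_3 = (18 − 18) − 0 = 0, and there is no ∂_3, so H_2 = 0.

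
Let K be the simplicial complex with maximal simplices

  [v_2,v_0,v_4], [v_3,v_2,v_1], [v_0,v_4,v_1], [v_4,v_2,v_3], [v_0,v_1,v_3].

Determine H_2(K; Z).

We work with the vertex ordering v_0 < v_1 < v_2 < v_3 < v_4. The simplices of K, each written with vertices in increasing order, are:

  0-simplices (5): [v_0], [v_1], [v_2], [v_3], [v_4]
  1-simplices (10): [v_0,v_1], [v_0,v_2], [v_0,v_3], [v_0,v_4], [v_1,v_2], [v_1,v_3], [v_1,v_4], [v_2,v_3], [v_2,v_4], [v_3,v_4]
  2-simplices (5): [v_0,v_1,v_3], [v_0,v_1,v_4], [v_0,v_2,v_4], [v_1,v_2,v_3], [v_2,v_3,v_4]

giving chain groups C_0 ≅ Z^5, C_1 ≅ Z^10, C_2 ≅ Z^5.

The boundary map ∂_1: C_1 → C_0 maps an edge to its endpoints' difference, ∂[p,q] = q − p. For instance
  ∂[v_0,v_1] = [v_1] − [v_0].
This gives a 5×10 integer matrix of rank 4; reducing to Smith normal form yields diagonal entries (1,1,1,1).

∂_2: C_2 → C_1 sends each 2-simplex [p,q,r] to [q,r] − [p,r] + [p,q]. For instance
  ∂[v_2,v_3,v_4] = [v_3,v_4] − [v_2,v_4] + [v_2,v_3],
  ∂[v_0,v_1,v_3] = [v_1,v_3] − [v_0,v_3] + [v_0,v_1].
As a 10×5 matrix over Z this has rank 5, with invariant factors (1,1,1,1,1).

Reading off H_k = ker ∂_k / im ∂_{k+1}:

  H_2: rank ker ∂_2 − rank ∂_3 = (5 − 5) − 0 = 0, and there is no ∂_3, so H_2 ≅ 0.

H_2 ≅ 0.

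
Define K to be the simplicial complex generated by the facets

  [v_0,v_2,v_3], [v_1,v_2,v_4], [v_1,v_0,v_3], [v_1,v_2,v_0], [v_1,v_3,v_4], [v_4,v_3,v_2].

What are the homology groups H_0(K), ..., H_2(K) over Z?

Order the vertices as v_0 < v_1 < v_2 < v_3 < v_4. Listing each simplex with vertices in this order, K has dimension 2 with simplices:

  0-simplices (5): [v_0], [v_1], [v_2], [v_3], [v_4]
  1-simplices (9): [v_0,v_1], [v_0,v_2], [v_0,v_3], [v_1,v_2], [v_1,v_3], [v_1,v_4], [v_2,v_3], [v_2,v_4], [v_3,v_4]
  2-simplices (6): [v_0,v_1,v_2], [v_0,v_1,v_3], [v_0,v_2,v_3], [v_1,v_2,v_4], [v_1,v_3,v_4], [v_2,v_3,v_4]

giving chain groups C_0 ≅ Z^5, C_1 ≅ Z^9, C_2 ≅ Z^6.

∂_1: C_1 → C_0 maps an edge to its endpoints' difference, ∂[p,q] = q − p. For instance
  ∂[v_2,v_3] = [v_3] − [v_2].
The 5×9 boundary matrix has rank 4 and Smith normal form diag(1,1,1,1).

The boundary map ∂_2: C_2 → C_1 sends each 2-simplex [p,q,r] to [q,r] − [p,r] + [p,q]. For instance
  ∂[v_1,v_2,v_4] = [v_2,v_4] − [v_1,v_4] + [v_1,v_2],
  ∂[v_1,v_3,v_4] = [v_3,v_4] − [v_1,v_4] + [v_1,v_3].
The 9×6 boundary matrix has rank 5 and Smith normal form diag(1,1,1,1,1).

Reading off H_k = ker ∂_k / im ∂_{k+1}:

  H_0: rank C_0 − rank ∂_1 = 5 − 4 = 1, and the invariant factors of ∂_1 are all 1, so H_0 ≅ Z.
  H_1: rank ker ∂_1 − rank ∂_2 = (9 − 4) − 5 = 0, and the invariant factors of ∂_2 are all 1, so H_1 ≅ 0.
  H_2: rank ker ∂_2 − rank ∂_3 = (6 − 5) − 0 = 1, and there is no ∂_3, so H_2 ≅ Z.

H_0 = Z,  H_1 = 0,  H_2 = Z.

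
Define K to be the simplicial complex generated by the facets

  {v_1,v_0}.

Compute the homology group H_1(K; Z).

Order the vertices as v_0 < v_1. Listing each simplex with vertices in this order, K has dimension 1 with simplices:

  0-simplices (2): [v_0], [v_1]
  1-simplices (1): [v_0,v_1]

Hence C_0 ≅ Z^2, C_1 ≅ Z^1.

The boundary map ∂_1: C_1 → C_0 sends each edge [p,q] (with p < q) to q − p. For instance
  ∂[v_0,v_1] = [v_1] − [v_0].
This gives a 2×1 integer matrix of rank 1; reducing to Smith normal form yields diagonal entries (1).

Computing H_k = (kernel of ∂_k) / (image of ∂_{k+1}):

  H_1: rank ker ∂_1 − rank ∂_2 = (1 − 1) − 0 = 0, and there is no ∂_2, so H_1 ≅ 0.

H_1 = 0.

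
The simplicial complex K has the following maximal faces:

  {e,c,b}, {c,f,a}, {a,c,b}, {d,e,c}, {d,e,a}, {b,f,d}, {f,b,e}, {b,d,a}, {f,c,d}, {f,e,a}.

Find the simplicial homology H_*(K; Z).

H_0 ≅ Z,  H_1 ≅ Z/2,  H_2 = 0.

Take the total order a < b < c < d < e < f on the vertex set. Then K (dimension 2) consists of the simplices:

  0-simplices (6): a, b, c, d, e, f
  1-simplices (15): ab, ac, ad, ae, af, bc, bd, be, bf, cd, ce, cf, de, df, ef
  2-simplices (10): abc, abd, acf, ade, aef, bce, bdf, bef, cde, cdf

so the chain groups are C_0 ≅ Z^6, C_1 ≅ Z^15, C_2 ≅ Z^10.

∂_1: C_1 → C_0 is given by ∂[p,q] = [q] − [p]. For instance
  ∂ae = e − a.
The 6×15 boundary matrix has rank 5 and Smith normal form diag(1,1,1,1,1).

∂_2: C_2 → C_1 sends each 2-simplex [p,q,r] to [q,r] − [p,r] + [p,q]. For instance
  ∂cdf = df − cf + cd,
  ∂abc = bc − ac + ab.
This gives a 15×10 integer matrix of rank 10; reducing to Smith normal form yields diagonal entries (1,1,1,1,1,1,1,1,1,2).

From H_k ≅ ker(∂_k) / im(∂_{k+1}) we obtain:

  H_0: rank C_0 − rank ∂_1 = 6 − 5 = 1, and the invariant factors of ∂_1 are all 1, so H_0 = Z.
  H_1: rank ker ∂_1 − rank ∂_2 = (15 − 5) − 10 = 0, and ∂_2 has invariant factor 2 > 1, so H_1 = Z/2.
  H_2: rank ker ∂_2 − rank ∂_3 = (10 − 10) − 0 = 0, and there is no ∂_3, so H_2 = 0.

As a check, the Euler characteristic is 6 − 15 + 10 = 1, which agrees with 1 − 0 + 0 = 1.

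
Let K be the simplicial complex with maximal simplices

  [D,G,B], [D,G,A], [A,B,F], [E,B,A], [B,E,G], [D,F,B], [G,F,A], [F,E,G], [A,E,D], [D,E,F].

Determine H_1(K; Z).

Take the total order A < B < D < E < F < G on the vertex set. Then K (dimension 2) consists of the simplices:

  0-simplices (6): A, B, D, E, F, G
  1-simplices (15): AB, AD, AE, AF, AG, BD, BE, BF, BG, DE, DF, DG, EF, EG, FG
  2-simplices (10): ABE, ABF, ADE, ADG, AFG, BDF, BDG, BEG, DEF, EFG

giving chain groups C_0 ≅ Z^6, C_1 ≅ Z^15, C_2 ≅ Z^10.

∂_1: C_1 → C_0 maps an edge to its endpoints' difference, ∂[p,q] = q − p.
The 6×15 boundary matrix has rank 5 and Smith normal form diag(1,1,1,1,1).

The boundary map ∂_2: C_2 → C_1 maps a triangle to the signed sum of its edges. For instance
  ∂AFG = FG − AG + AF,
  ∂ABF = BF − AF + AB.
The 15×10 boundary matrix has rank 10 and Smith normal form diag(1,1,1,1,1,1,1,1,1,2).

Reading off H_k = ker ∂_k / im ∂_{k+1}:

  H_1: rank ker ∂_1 − rank ∂_2 = (15 − 5) − 10 = 0, and ∂_2 has invariant factor 2 > 1, so H_1 ≅ Z/2Z.

H_1 ≅ Z/2Z.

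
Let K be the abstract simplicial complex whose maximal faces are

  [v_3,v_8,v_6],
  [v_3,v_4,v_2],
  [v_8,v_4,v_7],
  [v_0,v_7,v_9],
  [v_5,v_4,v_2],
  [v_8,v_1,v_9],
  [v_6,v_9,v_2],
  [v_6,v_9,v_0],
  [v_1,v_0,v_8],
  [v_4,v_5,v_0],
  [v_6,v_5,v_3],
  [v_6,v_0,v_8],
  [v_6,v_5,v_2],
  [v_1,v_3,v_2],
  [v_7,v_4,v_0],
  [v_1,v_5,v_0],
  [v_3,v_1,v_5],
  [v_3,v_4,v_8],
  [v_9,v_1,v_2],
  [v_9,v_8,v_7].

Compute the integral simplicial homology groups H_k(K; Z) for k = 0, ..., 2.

We work with the vertex ordering v_0 < v_1 < v_2 < v_3 < v_4 < v_5 < v_6 < v_7 < v_8 < v_9. The simplices of K, each written with vertices in increasing order, are:

  0-simplices (10): [v_0], [v_1], [v_2], [v_3], [v_4], [v_5], [v_6], [v_7], [v_8], [v_9]
  1-simplices (30): (30 of them)
  2-simplices (20): (20 of them)

so the chain groups are C_0 ≅ Z^10, C_1 ≅ Z^30, C_2 ≅ Z^20.

The boundary map ∂_1: C_1 → C_0 sends each edge [p,q] (with p < q) to q − p. For instance
  ∂[v_3,v_5] = [v_5] − [v_3].
As a 10×30 matrix over Z this has rank 9, with invariant factors (1,1,1,1,1,1,1,1,1).

Boundary ∂_2: C_2 → C_1 acts by ∂[p,q,r] = [q,r] − [p,r] + [p,q]. For instance
  ∂[v_1,v_8,v_9] = [v_8,v_9] − [v_1,v_9] + [v_1,v_8],
  ∂[v_0,v_1,v_8] = [v_1,v_8] − [v_0,v_8] + [v_0,v_1].
The resulting 30×20 matrix has rank 20, and its Smith normal form has invariant factors (1,1,1,1,1,1,1,1,1,1,1,1,1,1,1,1,1,1,1,2).

Reading off H_k = ker ∂_k / im ∂_{k+1}:

  H_0: rank C_0 − rank ∂_1 = 10 − 9 = 1, and the invariant factors of ∂_1 are all 1, so H_0 = Z.
  H_1: rank ker ∂_1 − rank ∂_2 = (30 − 9) − 20 = 1, and ∂_2 has invariant factor 2 > 1, so H_1 = Z ⊕ Z/2.
  H_2: rank ker ∂_2 − rank ∂_3 = (20 − 20) − 0 = 0, and there is no ∂_3, so H_2 = 0.

As a check, the Euler characteristic is 10 − 30 + 20 = 0, which agrees with 1 − 1 + 0 = 0.
(K is a triangulation of the Klein bottle.)

H_0 = Z,  H_1 = Z ⊕ Z/2,  H_2 = 0.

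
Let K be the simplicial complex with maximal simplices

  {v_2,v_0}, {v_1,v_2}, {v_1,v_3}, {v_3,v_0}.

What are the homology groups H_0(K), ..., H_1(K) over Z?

K has 4 vertices, 4 edges.
rank ∂_0 = 0, rank ∂_1 = 3 ⇒ b_0 = 4 − 0 − 3 = 1; all invariant factors of ∂_1 are 1 so no torsion. So H_0 = Z.
rank ∂_1 = 3, rank ∂_2 = 0 ⇒ b_1 = 4 − 3 − 0 = 1. So H_1 = Z.

H_0 ≅ Z,  H_1 ≅ Z.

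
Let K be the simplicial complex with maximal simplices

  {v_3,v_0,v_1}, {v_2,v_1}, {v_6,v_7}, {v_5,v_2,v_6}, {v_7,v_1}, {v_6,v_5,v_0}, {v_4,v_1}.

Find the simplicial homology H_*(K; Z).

We work with the vertex ordering v_0 < v_1 < v_2 < v_3 < v_4 < v_5 < v_6 < v_7. The simplices of K, each written with vertices in increasing order, are:

  0-simplices (8): [v_0], [v_1], [v_2], [v_3], [v_4], [v_5], [v_6], [v_7]
  1-simplices (12): [v_0,v_1], [v_0,v_3], [v_0,v_5], [v_0,v_6], [v_1,v_2], [v_1,v_3], [v_1,v_4], [v_1,v_7], [v_2,v_5], [v_2,v_6], [v_5,v_6], [v_6,v_7]
  2-simplices (3): [v_0,v_1,v_3], [v_0,v_5,v_6], [v_2,v_5,v_6]

Hence C_0 ≅ Z^8, C_1 ≅ Z^12, C_2 ≅ Z^3.

The boundary map ∂_1: C_1 → C_0 is given by ∂[p,q] = [q] − [p]. For instance
  ∂[v_2,v_5] = [v_5] − [v_2].
The 8×12 boundary matrix has rank 7 and Smith normal form diag(1,1,1,1,1,1,1).

Boundary ∂_2: C_2 → C_1 maps a triangle to the signed sum of its edges. For instance
  ∂[v_0,v_5,v_6] = [v_5,v_6] − [v_0,v_6] + [v_0,v_5],
  ∂[v_0,v_1,v_3] = [v_1,v_3] − [v_0,v_3] + [v_0,v_1].
The resulting 12×3 matrix has rank 3, and its Smith normal form has invariant factors (1,1,1).

From H_k ≅ ker(∂_k) / im(∂_{k+1}) we obtain:

  H_0: rank C_0 − rank ∂_1 = 8 − 7 = 1, and the invariant factors of ∂_1 are all 1, so H_0 = Z.
  H_1: rank ker ∂_1 − rank ∂_2 = (12 − 7) − 3 = 2, and the invariant factors of ∂_2 are all 1, so H_1 = Z^2.
  H_2: rank ker ∂_2 − rank ∂_3 = (3 − 3) − 0 = 0, and there is no ∂_3, so H_2 = 0.

H_0 ≅ Z,  H_1 ≅ Z^2,  H_2 = 0.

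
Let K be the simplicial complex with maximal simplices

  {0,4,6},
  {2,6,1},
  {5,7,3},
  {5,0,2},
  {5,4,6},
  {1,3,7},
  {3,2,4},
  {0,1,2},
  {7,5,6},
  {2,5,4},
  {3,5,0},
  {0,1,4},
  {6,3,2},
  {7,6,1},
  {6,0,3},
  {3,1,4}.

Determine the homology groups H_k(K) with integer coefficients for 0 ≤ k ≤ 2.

Take the total order 0 < 1 < 2 < 3 < 4 < 5 < 6 < 7 on the vertex set. Then K (dimension 2) consists of the simplices:

  0-simplices (8): [0], [1], [2], [3], [4], [5], [6], [7]
  1-simplices (24): (24 of them)
  2-simplices (16): [0,1,2], [0,1,4], [0,2,5], [0,3,5], [0,3,6], [0,4,6], [1,2,6], [1,3,4], [1,3,7], [1,6,7], [2,3,4], [2,3,6], [2,4,5], [3,5,7], [4,5,6], [5,6,7]

giving chain groups C_0 ≅ Z^8, C_1 ≅ Z^24, C_2 ≅ Z^16.

Boundary ∂_1: C_1 → C_0 sends each edge [p,q] (with p < q) to q − p.
The resulting 8×24 matrix has rank 7, and its Smith normal form has invariant factors (1,1,1,1,1,1,1).

∂_2: C_2 → C_1 acts by ∂[p,q,r] = [q,r] − [p,r] + [p,q]. For instance
  ∂[0,4,6] = [4,6] − [0,6] + [0,4],
  ∂[5,6,7] = [6,7] − [5,7] + [5,6].
This gives a 24×16 integer matrix of rank 15; reducing to Smith normal form yields diagonal entries (1,1,1,1,1,1,1,1,1,1,1,1,1,1,1).

From H_k ≅ ker(∂_k) / im(∂_{k+1}) we obtain:

  H_0: rank C_0 − rank ∂_1 = 8 − 7 = 1, and the invariant factors of ∂_1 are all 1, so H_0 ≅ Z.
  H_1: rank ker ∂_1 − rank ∂_2 = (24 − 7) − 15 = 2, and the invariant factors of ∂_2 are all 1, so H_1 ≅ Z^2.
  H_2: rank ker ∂_2 − rank ∂_3 = (16 − 15) − 0 = 1, and there is no ∂_3, so H_2 ≅ Z.

H_0 = Z,  H_1 = Z^2,  H_2 = Z.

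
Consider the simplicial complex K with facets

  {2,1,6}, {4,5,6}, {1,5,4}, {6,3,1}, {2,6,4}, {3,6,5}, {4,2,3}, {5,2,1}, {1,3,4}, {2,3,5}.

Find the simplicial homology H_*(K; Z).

H_0 = Z,  H_1 = Z/2,  H_2 = 0.

Order the vertices as 1 < 2 < 3 < 4 < 5 < 6. Listing each simplex with vertices in this order, K has dimension 2 with simplices:

  0-simplices (6): [1], [2], [3], [4], [5], [6]
  1-simplices (15): [1,2], [1,3], [1,4], [1,5], [1,6], [2,3], [2,4], [2,5], [2,6], [3,4], [3,5], [3,6], [4,5], [4,6], [5,6]
  2-simplices (10): [1,2,5], [1,2,6], [1,3,4], [1,3,6], [1,4,5], [2,3,4], [2,3,5], [2,4,6], [3,5,6], [4,5,6]

giving chain groups C_0 ≅ Z^6, C_1 ≅ Z^15, C_2 ≅ Z^10.

Boundary ∂_1: C_1 → C_0 is given by ∂[p,q] = [q] − [p].
This gives a 6×15 integer matrix of rank 5; reducing to Smith normal form yields diagonal entries (1,1,1,1,1).

∂_2: C_2 → C_1 maps a triangle to the signed sum of its edges. For instance
  ∂[2,3,5] = [3,5] − [2,5] + [2,3],
  ∂[2,3,4] = [3,4] − [2,4] + [2,3].
The resulting 15×10 matrix has rank 10, and its Smith normal form has invariant factors (1,1,1,1,1,1,1,1,1,2).

From H_k ≅ ker(∂_k) / im(∂_{k+1}) we obtain:

  H_0: rank C_0 − rank ∂_1 = 6 − 5 = 1, and the invariant factors of ∂_1 are all 1, so H_0 ≅ Z.
  H_1: rank ker ∂_1 − rank ∂_2 = (15 − 5) − 10 = 0, and ∂_2 has invariant factor 2 > 1, so H_1 ≅ Z/2.
  H_2: rank ker ∂_2 − rank ∂_3 = (10 − 10) − 0 = 0, and there is no ∂_3, so H_2 ≅ 0.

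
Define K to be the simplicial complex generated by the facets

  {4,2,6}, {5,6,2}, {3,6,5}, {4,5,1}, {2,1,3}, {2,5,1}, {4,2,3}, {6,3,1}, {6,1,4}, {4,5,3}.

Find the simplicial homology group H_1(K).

We work with the vertex ordering 1 < 2 < 3 < 4 < 5 < 6. The simplices of K, each written with vertices in increasing order, are:

  0-simplices (6): [1], [2], [3], [4], [5], [6]
  1-simplices (15): [1,2], [1,3], [1,4], [1,5], [1,6], [2,3], [2,4], [2,5], [2,6], [3,4], [3,5], [3,6], [4,5], [4,6], [5,6]
  2-simplices (10): [1,2,3], [1,2,5], [1,3,6], [1,4,5], [1,4,6], [2,3,4], [2,4,6], [2,5,6], [3,4,5], [3,5,6]

so the chain groups are C_0 ≅ Z^6, C_1 ≅ Z^15, C_2 ≅ Z^10.

The boundary map ∂_1: C_1 → C_0 sends each edge [p,q] (with p < q) to q − p.
The 6×15 boundary matrix has rank 5 and Smith normal form diag(1,1,1,1,1).

∂_2: C_2 → C_1 sends each 2-simplex [p,q,r] to [q,r] − [p,r] + [p,q]. For instance
  ∂[1,2,5] = [2,5] − [1,5] + [1,2],
  ∂[1,4,6] = [4,6] − [1,6] + [1,4].
The 15×10 boundary matrix has rank 10 and Smith normal form diag(1,1,1,1,1,1,1,1,1,2).

Computing H_k = (kernel of ∂_k) / (image of ∂_{k+1}):

  H_1: rank ker ∂_1 − rank ∂_2 = (15 − 5) − 10 = 0, and ∂_2 has invariant factor 2 > 1, so H_1 = Z_2.

H_1 = Z_2.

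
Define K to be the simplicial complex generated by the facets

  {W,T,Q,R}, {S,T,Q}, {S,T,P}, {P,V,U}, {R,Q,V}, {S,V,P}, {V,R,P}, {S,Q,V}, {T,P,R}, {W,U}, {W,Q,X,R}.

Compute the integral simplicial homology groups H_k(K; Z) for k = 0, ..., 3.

We work with the vertex ordering P < Q < R < S < T < U < V < W < X. The simplices of K, each written with vertices in increasing order, are:

  0-simplices (9): P, Q, R, S, T, U, V, W, X
  1-simplices (21): PR, PS, PT, PU, PV, QR, QS, QT, QV, QW, QX, RT, RV, RW, RX, ST, SV, TW, UV, UW, WX
  2-simplices (15): PRT, PRV, PST, PSV, PUV, QRT, QRV, QRW, QRX, QST, QSV, QTW, QWX, RTW, RWX
  3-simplices (2): QRTW, QRWX

so the chain groups are C_0 ≅ Z^9, C_1 ≅ Z^21, C_2 ≅ Z^15, C_3 ≅ Z^2.

Boundary ∂_1: C_1 → C_0 maps an edge to its endpoints' difference, ∂[p,q] = q − p.
The 9×21 boundary matrix has rank 8 and Smith normal form diag(1,1,1,1,1,1,1,1).

∂_2: C_2 → C_1 acts by ∂[p,q,r] = [q,r] − [p,r] + [p,q]. For instance
  ∂QWX = WX − QX + QW,
  ∂PRT = RT − PT + PR.
The 21×15 boundary matrix has rank 12 and Smith normal form diag(1,1,1,1,1,1,1,1,1,1,1,1).

∂_3: C_3 → C_2 sends each 3-simplex σ to the alternating sum Σ_i (−1)^i (σ with its i-th vertex removed). For instance
  ∂QRTW = RTW − QTW + QRW − QRT,
  ∂QRWX = RWX − QWX + QRX − QRW.
The 15×2 boundary matrix has rank 2 and Smith normal form diag(1,1).

From H_k ≅ ker(∂_k) / im(∂_{k+1}) we obtain:

  H_0: rank C_0 − rank ∂_1 = 9 − 8 = 1, and the invariant factors of ∂_1 are all 1, so H_0 = Z.
  H_1: rank ker ∂_1 − rank ∂_2 = (21 − 8) − 12 = 1, and the invariant factors of ∂_2 are all 1, so H_1 = Z.
  H_2: rank ker ∂_2 − rank ∂_3 = (15 − 12) − 2 = 1, and the invariant factors of ∂_3 are all 1, so H_2 = Z.
  H_3: rank ker ∂_3 − rank ∂_4 = (2 − 2) − 0 = 0, and there is no ∂_4, so H_3 = 0.

As a check, the Euler characteristic is 9 − 21 + 15 − 2 = 1, which agrees with 1 − 1 + 1 − 0 = 1.

H_0 ≅ Z,  H_1 ≅ Z,  H_2 ≅ Z,  H_3 = 0.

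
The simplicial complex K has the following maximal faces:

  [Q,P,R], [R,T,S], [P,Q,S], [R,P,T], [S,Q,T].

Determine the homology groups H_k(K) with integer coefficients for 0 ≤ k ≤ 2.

H_0 ≅ Z,  H_1 ≅ Z,  H_2 = 0.

Take the total order P < Q < R < S < T on the vertex set. Then K (dimension 2) consists of the simplices:

  0-simplices (5): P, Q, R, S, T
  1-simplices (10): PQ, PR, PS, PT, QR, QS, QT, RS, RT, ST
  2-simplices (5): PQR, PQS, PRT, QST, RST

Hence C_0 ≅ Z^5, C_1 ≅ Z^10, C_2 ≅ Z^5.

The boundary map ∂_1: C_1 → C_0 sends each edge [p,q] (with p < q) to q − p.
The 5×10 boundary matrix has rank 4 and Smith normal form diag(1,1,1,1).

∂_2: C_2 → C_1 maps a triangle to the signed sum of its edges. For instance
  ∂PQS = QS − PS + PQ,
  ∂QST = ST − QT + QS.
As a 10×5 matrix over Z this has rank 5, with invariant factors (1,1,1,1,1).

Now H_k = ker ∂_k / im ∂_{k+1}, so:

  H_0: rank C_0 − rank ∂_1 = 5 − 4 = 1, and the invariant factors of ∂_1 are all 1, so H_0 = Z.
  H_1: rank ker ∂_1 − rank ∂_2 = (10 − 4) − 5 = 1, and the invariant factors of ∂_2 are all 1, so H_1 = Z.
  H_2: rank ker ∂_2 − rank ∂_3 = (5 − 5) − 0 = 0, and there is no ∂_3, so H_2 = 0.

(K is a triangulation of the Möbius band.)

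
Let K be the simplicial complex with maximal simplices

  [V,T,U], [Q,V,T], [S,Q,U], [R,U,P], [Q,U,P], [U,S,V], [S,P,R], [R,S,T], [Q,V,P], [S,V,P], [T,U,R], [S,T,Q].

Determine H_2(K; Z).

H_2 = 0.

Take the total order P < Q < R < S < T < U < V on the vertex set. Then K (dimension 2) consists of the simplices:

  0-simplices (7): P, Q, R, S, T, U, V
  1-simplices (18): PQ, PR, PS, PU, PV, QS, QT, QU, QV, RS, RT, RU, ST, SU, SV, TU, TV, UV
  2-simplices (12): PQU, PQV, PRS, PRU, PSV, QST, QSU, QTV, RST, RTU, SUV, TUV

Hence C_0 ≅ Z^7, C_1 ≅ Z^18, C_2 ≅ Z^12.

Boundary ∂_1: C_1 → C_0 maps an edge to its endpoints' difference, ∂[p,q] = q − p.
This gives a 7×18 integer matrix of rank 6; reducing to Smith normal form yields diagonal entries (1,1,1,1,1,1).

Boundary ∂_2: C_2 → C_1 sends each 2-simplex [p,q,r] to [q,r] − [p,r] + [p,q]. For instance
  ∂RST = ST − RT + RS,
  ∂QSU = SU − QU + QS.
The resulting 18×12 matrix has rank 12, and its Smith normal form has invariant factors (1,1,1,1,1,1,1,1,1,1,1,2).

From H_k ≅ ker(∂_k) / im(∂_{k+1}) we obtain:

  H_2: rank ker ∂_2 − rank ∂_3 = (12 − 12) − 0 = 0, and there is no ∂_3, so H_2 ≅ 0.

(K is a triangulation of the real projective plane RP^2.)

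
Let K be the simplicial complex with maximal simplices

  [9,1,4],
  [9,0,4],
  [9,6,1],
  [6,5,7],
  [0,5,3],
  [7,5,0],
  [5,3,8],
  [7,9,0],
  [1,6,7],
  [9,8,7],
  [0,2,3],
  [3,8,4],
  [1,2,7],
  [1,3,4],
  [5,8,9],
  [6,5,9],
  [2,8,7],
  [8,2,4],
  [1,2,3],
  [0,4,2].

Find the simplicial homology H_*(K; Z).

We work with the vertex ordering 0 < 1 < 2 < 3 < 4 < 5 < 6 < 7 < 8 < 9. The simplices of K, each written with vertices in increasing order, are:

  0-simplices (10): [0], [1], [2], [3], [4], [5], [6], [7], [8], [9]
  1-simplices (30): (30 of them)
  2-simplices (20): (20 of them)

so the chain groups are C_0 ≅ Z^10, C_1 ≅ Z^30, C_2 ≅ Z^20.

The boundary map ∂_1: C_1 → C_0 maps an edge to its endpoints' difference, ∂[p,q] = q − p.
The 10×30 boundary matrix has rank 9 and Smith normal form diag(1,1,1,1,1,1,1,1,1).

The boundary map ∂_2: C_2 → C_1 maps a triangle to the signed sum of its edges. For instance
  ∂[0,5,7] = [5,7] − [0,7] + [0,5],
  ∂[1,6,9] = [6,9] − [1,9] + [1,6].
The 30×20 boundary matrix has rank 20 and Smith normal form diag(1,1,1,1,1,1,1,1,1,1,1,1,1,1,1,1,1,1,1,2).

Computing H_k = (kernel of ∂_k) / (image of ∂_{k+1}):

  H_0: rank C_0 − rank ∂_1 = 10 − 9 = 1, and the invariant factors of ∂_1 are all 1, so H_0 ≅ Z.
  H_1: rank ker ∂_1 − rank ∂_2 = (30 − 9) − 20 = 1, and ∂_2 has invariant factor 2 > 1, so H_1 ≅ Z ⊕ Z/2Z.
  H_2: rank ker ∂_2 − rank ∂_3 = (20 − 20) − 0 = 0, and there is no ∂_3, so H_2 ≅ 0.

(K is a triangulation of the Klein bottle.)

H_0 ≅ Z,  H_1 ≅ Z ⊕ Z/2Z,  H_2 = 0.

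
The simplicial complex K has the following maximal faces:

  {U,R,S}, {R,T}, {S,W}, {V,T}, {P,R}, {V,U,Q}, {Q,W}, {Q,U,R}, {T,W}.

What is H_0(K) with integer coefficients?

K has 8 vertices, 13 edges, 3 triangles.
rank ∂_0 = 0, rank ∂_1 = 7 ⇒ b_0 = 8 − 0 − 7 = 1; all invariant factors of ∂_1 are 1 so no torsion. So H_0 ≅ Z.

H_0 = Z.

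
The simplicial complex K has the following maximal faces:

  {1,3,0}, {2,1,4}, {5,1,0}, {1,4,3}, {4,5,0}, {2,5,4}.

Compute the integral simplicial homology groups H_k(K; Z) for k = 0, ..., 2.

Fix the vertex order 0 < 1 < 2 < 3 < 4 < 5 and write every simplex with vertices in increasing order. Then dim K = 2 and the simplices of K are:

  0-simplices (6): [0], [1], [2], [3], [4], [5]
  1-simplices (12): [0,1], [0,3], [0,4], [0,5], [1,2], [1,3], [1,4], [1,5], [2,4], [2,5], [3,4], [4,5]
  2-simplices (6): [0,1,3], [0,1,5], [0,4,5], [1,2,4], [1,3,4], [2,4,5]

giving chain groups C_0 ≅ Z^6, C_1 ≅ Z^12, C_2 ≅ Z^6.

The boundary map ∂_1: C_1 → C_0 sends each edge [p,q] (with p < q) to q − p.
The 6×12 boundary matrix has rank 5 and Smith normal form diag(1,1,1,1,1).

∂_2: C_2 → C_1 maps a triangle to the signed sum of its edges. For instance
  ∂[2,4,5] = [4,5] − [2,5] + [2,4],
  ∂[1,2,4] = [2,4] − [1,4] + [1,2].
As a 12×6 matrix over Z this has rank 6, with invariant factors (1,1,1,1,1,1).

Now H_k = ker ∂_k / im ∂_{k+1}, so:

  H_0: rank C_0 − rank ∂_1 = 6 − 5 = 1, and the invariant factors of ∂_1 are all 1, so H_0 = Z.
  H_1: rank ker ∂_1 − rank ∂_2 = (12 − 5) − 6 = 1, and the invariant factors of ∂_2 are all 1, so H_1 = Z.
  H_2: rank ker ∂_2 − rank ∂_3 = (6 − 6) − 0 = 0, and there is no ∂_3, so H_2 = 0.

As a check, the Euler characteristic is 6 − 12 + 6 = 0, which agrees with 1 − 1 + 0 = 0.

H_0 ≅ Z,  H_1 ≅ Z,  H_2 = 0.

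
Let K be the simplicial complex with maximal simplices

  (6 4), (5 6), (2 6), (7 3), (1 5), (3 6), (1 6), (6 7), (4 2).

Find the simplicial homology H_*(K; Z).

H_0 = Z,  H_1 = Z^3.

Order the vertices as 1 < 2 < 3 < 4 < 5 < 6 < 7. Listing each simplex with vertices in this order, K has dimension 1 with simplices:

  0-simplices (7): [1], [2], [3], [4], [5], [6], [7]
  1-simplices (9): [1,5], [1,6], [2,4], [2,6], [3,6], [3,7], [4,6], [5,6], [6,7]

Hence C_0 ≅ Z^7, C_1 ≅ Z^9.

∂_1: C_1 → C_0 maps an edge to its endpoints' difference, ∂[p,q] = q − p.
This gives a 7×9 integer matrix of rank 6; reducing to Smith normal form yields diagonal entries (1,1,1,1,1,1).

From H_k ≅ ker(∂_k) / im(∂_{k+1}) we obtain:

  H_0: rank C_0 − rank ∂_1 = 7 − 6 = 1, and the invariant factors of ∂_1 are all 1, so H_0 = Z.
  H_1: rank ker ∂_1 − rank ∂_2 = (9 − 6) − 0 = 3, and there is no ∂_2, so H_1 = Z^3.

(K is a triangulation of a wedge of 3 circles.)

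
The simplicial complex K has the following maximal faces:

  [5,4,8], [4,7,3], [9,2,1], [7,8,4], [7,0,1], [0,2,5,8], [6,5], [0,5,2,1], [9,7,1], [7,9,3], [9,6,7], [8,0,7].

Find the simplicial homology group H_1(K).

H_1 = Z.

Order the vertices as 0 < 1 < 2 < 3 < 4 < 5 < 6 < 7 < 8 < 9. Listing each simplex with vertices in this order, K has dimension 3 with simplices:

  0-simplices (10): [0], [1], [2], [3], [4], [5], [6], [7], [8], [9]
  1-simplices (24): (24 of them)
  2-simplices (16): [0,1,2], [0,1,5], [0,1,7], [0,2,5], [0,2,8], [0,5,8], [0,7,8], [1,2,5], [1,2,9], [1,7,9], [2,5,8], [3,4,7], [3,7,9], [4,5,8], [4,7,8], [6,7,9]
  3-simplices (2): [0,1,2,5], [0,2,5,8]

Hence C_0 ≅ Z^10, C_1 ≅ Z^24, C_2 ≅ Z^16, C_3 ≅ Z^2.

The boundary map ∂_1: C_1 → C_0 maps an edge to its endpoints' difference, ∂[p,q] = q − p. For instance
  ∂[5,8] = [8] − [5].
The 10×24 boundary matrix has rank 9 and Smith normal form diag(1,1,1,1,1,1,1,1,1).

The boundary map ∂_2: C_2 → C_1 acts by ∂[p,q,r] = [q,r] − [p,r] + [p,q]. For instance
  ∂[0,2,5] = [2,5] − [0,5] + [0,2],
  ∂[0,1,5] = [1,5] − [0,5] + [0,1].
The 24×16 boundary matrix has rank 14 and Smith normal form diag(1,1,1,1,1,1,1,1,1,1,1,1,1,1).

The boundary map ∂_3: C_3 → C_2 sends each 3-simplex σ to the alternating sum Σ_i (−1)^i (σ with its i-th vertex removed). For instance
  ∂[0,1,2,5] = [1,2,5] − [0,2,5] + [0,1,5] − [0,1,2],
  ∂[0,2,5,8] = [2,5,8] − [0,5,8] + [0,2,8] − [0,2,5].
The resulting 16×2 matrix has rank 2, and its Smith normal form has invariant factors (1,1).

Reading off H_k = ker ∂_k / im ∂_{k+1}:

  H_1: rank ker ∂_1 − rank ∂_2 = (24 − 9) − 14 = 1, and the invariant factors of ∂_2 are all 1, so H_1 ≅ Z.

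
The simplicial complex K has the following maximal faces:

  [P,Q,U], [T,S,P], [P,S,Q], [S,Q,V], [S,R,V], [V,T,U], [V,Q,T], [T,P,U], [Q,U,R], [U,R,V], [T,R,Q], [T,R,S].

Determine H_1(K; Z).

Take the total order P < Q < R < S < T < U < V on the vertex set. Then K (dimension 2) consists of the simplices:

  0-simplices (7): P, Q, R, S, T, U, V
  1-simplices (18): PQ, PS, PT, PU, QR, QS, QT, QU, QV, RS, RT, RU, RV, ST, SV, TU, TV, UV
  2-simplices (12): PQS, PQU, PST, PTU, QRT, QRU, QSV, QTV, RST, RSV, RUV, TUV

so the chain groups are C_0 ≅ Z^7, C_1 ≅ Z^18, C_2 ≅ Z^12.

Boundary ∂_1: C_1 → C_0 sends each edge [p,q] (with p < q) to q − p. For instance
  ∂QS = S − Q.
The 7×18 boundary matrix has rank 6 and Smith normal form diag(1,1,1,1,1,1).

Boundary ∂_2: C_2 → C_1 sends each 2-simplex [p,q,r] to [q,r] − [p,r] + [p,q]. For instance
  ∂PST = ST − PT + PS,
  ∂RST = ST − RT + RS.
This gives a 18×12 integer matrix of rank 12; reducing to Smith normal form yields diagonal entries (1,1,1,1,1,1,1,1,1,1,1,2).

Now H_k = ker ∂_k / im ∂_{k+1}, so:

  H_1: rank ker ∂_1 − rank ∂_2 = (18 − 6) − 12 = 0, and ∂_2 has invariant factor 2 > 1, so H_1 = Z/2.

(K is a triangulation of the real projective plane RP^2.)

H_1 = Z/2.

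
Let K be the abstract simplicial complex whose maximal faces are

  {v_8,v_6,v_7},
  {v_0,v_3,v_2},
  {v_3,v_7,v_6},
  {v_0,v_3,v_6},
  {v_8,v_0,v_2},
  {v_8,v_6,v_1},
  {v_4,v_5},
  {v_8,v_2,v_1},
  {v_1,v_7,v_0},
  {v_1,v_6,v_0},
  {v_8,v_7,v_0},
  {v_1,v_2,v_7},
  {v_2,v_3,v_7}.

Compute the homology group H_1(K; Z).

H_1 ≅ Z/2Z.

Fix the vertex order v_0 < v_1 < v_2 < v_3 < v_4 < v_5 < v_6 < v_7 < v_8 and write every simplex with vertices in increasing order. Then dim K = 2 and the simplices of K are:

  0-simplices (9): [v_0], [v_1], [v_2], [v_3], [v_4], [v_5], [v_6], [v_7], [v_8]
  1-simplices (19): (19 of them)
  2-simplices (12): (12 of them)

so the chain groups are C_0 ≅ Z^9, C_1 ≅ Z^19, C_2 ≅ Z^12.

Boundary ∂_1: C_1 → C_0 maps an edge to its endpoints' difference, ∂[p,q] = q − p.
The resulting 9×19 matrix has rank 7, and its Smith normal form has invariant factors (1,1,1,1,1,1,1).

The boundary map ∂_2: C_2 → C_1 acts by ∂[p,q,r] = [q,r] − [p,r] + [p,q]. For instance
  ∂[v_0,v_1,v_6] = [v_1,v_6] − [v_0,v_6] + [v_0,v_1],
  ∂[v_2,v_3,v_7] = [v_3,v_7] − [v_2,v_7] + [v_2,v_3].
As a 19×12 matrix over Z this has rank 12, with invariant factors (1,1,1,1,1,1,1,1,1,1,1,2).

From H_k ≅ ker(∂_k) / im(∂_{k+1}) we obtain:

  H_1: rank ker ∂_1 − rank ∂_2 = (19 − 7) − 12 = 0, and ∂_2 has invariant factor 2 > 1, so H_1 = Z/2Z.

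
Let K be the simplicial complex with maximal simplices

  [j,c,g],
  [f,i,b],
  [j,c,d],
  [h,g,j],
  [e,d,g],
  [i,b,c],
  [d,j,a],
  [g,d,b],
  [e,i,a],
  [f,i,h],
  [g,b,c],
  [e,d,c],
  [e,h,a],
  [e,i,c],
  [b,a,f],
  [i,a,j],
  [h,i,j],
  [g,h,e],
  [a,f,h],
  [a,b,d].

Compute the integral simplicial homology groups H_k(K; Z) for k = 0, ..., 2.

H_0 = Z,  H_1 = Z × Z/2,  H_2 = 0.

Take the total order a < b < c < d < e < f < g < h < i < j on the vertex set. Then K (dimension 2) consists of the simplices:

  0-simplices (10): a, b, c, d, e, f, g, h, i, j
  1-simplices (30): ab, ad, ae, af, ah, ai, aj, bc, bd, bf, bg, bi, cd, ce, cg, ci, cj, de, dg, dj, eg, eh, ei, fh, fi, gh, gj, hi, hj, ij
  2-simplices (20): abd, abf, adj, aeh, aei, afh, aij, bcg, bci, bdg, bfi, cde, cdj, cei, cgj, deg, egh, fhi, ghj, hij

Hence C_0 ≅ Z^10, C_1 ≅ Z^30, C_2 ≅ Z^20.

The boundary map ∂_1: C_1 → C_0 maps an edge to its endpoints' difference, ∂[p,q] = q − p.
This gives a 10×30 integer matrix of rank 9; reducing to Smith normal form yields diagonal entries (1,1,1,1,1,1,1,1,1).

Boundary ∂_2: C_2 → C_1 maps a triangle to the signed sum of its edges. For instance
  ∂abd = bd − ad + ab,
  ∂bci = ci − bi + bc.
The resulting 30×20 matrix has rank 20, and its Smith normal form has invariant factors (1,1,1,1,1,1,1,1,1,1,1,1,1,1,1,1,1,1,1,2).

Reading off H_k = ker ∂_k / im ∂_{k+1}:

  H_0: rank C_0 − rank ∂_1 = 10 − 9 = 1, and the invariant factors of ∂_1 are all 1, so H_0 ≅ Z.
  H_1: rank ker ∂_1 − rank ∂_2 = (30 − 9) − 20 = 1, and ∂_2 has invariant factor 2 > 1, so H_1 ≅ Z × Z/2.
  H_2: rank ker ∂_2 − rank ∂_3 = (20 − 20) − 0 = 0, and there is no ∂_3, so H_2 ≅ 0.

(K is a triangulation of the Klein bottle.)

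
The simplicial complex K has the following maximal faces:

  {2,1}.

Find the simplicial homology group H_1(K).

Take the total order 1 < 2 on the vertex set. Then K (dimension 1) consists of the simplices:

  0-simplices (2): [1], [2]
  1-simplices (1): [1,2]

giving chain groups C_0 ≅ Z^2, C_1 ≅ Z^1.

Boundary ∂_1: C_1 → C_0 maps an edge to its endpoints' difference, ∂[p,q] = q − p. For instance
  ∂[1,2] = [2] − [1].
This gives a 2×1 integer matrix of rank 1; reducing to Smith normal form yields diagonal entries (1).

Computing H_k = (kernel of ∂_k) / (image of ∂_{k+1}):

  H_1: rank ker ∂_1 − rank ∂_2 = (1 − 1) − 0 = 0, and there is no ∂_2, so H_1 ≅ 0.

(K is a triangulation of the 1-simplex.)

H_1 = 0.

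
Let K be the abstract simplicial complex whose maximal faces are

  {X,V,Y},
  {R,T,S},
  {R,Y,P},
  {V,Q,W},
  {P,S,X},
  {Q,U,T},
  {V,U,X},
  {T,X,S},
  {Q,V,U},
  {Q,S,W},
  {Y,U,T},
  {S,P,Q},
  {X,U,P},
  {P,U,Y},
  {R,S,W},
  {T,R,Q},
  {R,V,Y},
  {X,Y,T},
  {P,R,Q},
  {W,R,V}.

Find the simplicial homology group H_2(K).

H_2 ≅ 0.

Take the total order P < Q < R < S < T < U < V < W < X < Y on the vertex set. Then K (dimension 2) consists of the simplices:

  0-simplices (10): P, Q, R, S, T, U, V, W, X, Y
  1-simplices (30): PQ, PR, PS, PU, PX, PY, QR, QS, QT, QU, QV, QW, RS, RT, RV, RW, RY, ST, SW, SX, TU, TX, TY, UV, UX, UY, VW, VX, VY, XY
  2-simplices (20): PQR, PQS, PRY, PSX, PUX, PUY, QRT, QSW, QTU, QUV, QVW, RST, RSW, RVW, RVY, STX, TUY, TXY, UVX, VXY

Hence C_0 ≅ Z^10, C_1 ≅ Z^30, C_2 ≅ Z^20.

The boundary map ∂_1: C_1 → C_0 maps an edge to its endpoints' difference, ∂[p,q] = q − p. For instance
  ∂VW = W − V.
The resulting 10×30 matrix has rank 9, and its Smith normal form has invariant factors (1,1,1,1,1,1,1,1,1).

The boundary map ∂_2: C_2 → C_1 acts by ∂[p,q,r] = [q,r] − [p,r] + [p,q]. For instance
  ∂RSW = SW − RW + RS,
  ∂PUY = UY − PY + PU.
As a 30×20 matrix over Z this has rank 20, with invariant factors (1,1,1,1,1,1,1,1,1,1,1,1,1,1,1,1,1,1,1,2).

Computing H_k = (kernel of ∂_k) / (image of ∂_{k+1}):

  H_2: rank ker ∂_2 − rank ∂_3 = (20 − 20) − 0 = 0, and there is no ∂_3, so H_2 ≅ 0.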